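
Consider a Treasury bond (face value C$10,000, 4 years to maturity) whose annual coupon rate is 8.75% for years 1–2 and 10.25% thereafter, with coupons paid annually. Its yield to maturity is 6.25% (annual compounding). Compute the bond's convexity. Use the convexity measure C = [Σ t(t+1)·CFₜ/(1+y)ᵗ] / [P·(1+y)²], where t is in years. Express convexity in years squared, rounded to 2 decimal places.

With y = 0.0625:
  t   CF        PV=CF/(1+0.0625)^t    t·PV        t(t+1)·PV
  1       875.00       823.5294       823.5294       1,647.0588
  2       875.00       775.0865     1,550.1730       4,650.5190
  3     1,025.00       854.5492     2,563.6475      10,254.5899
  4    11,025.00     8,650.9309    34,603.7236     173,018.6181
  Σ                 11,104.0960    39,541.0735     189,570.7858
P = 11,104.0960.
Convexity = Σ t(t+1)·PV / [P·(1+y)²] = 189,570.7858 / (11,104.0960 × 1.128906) = 15.12273.

15.12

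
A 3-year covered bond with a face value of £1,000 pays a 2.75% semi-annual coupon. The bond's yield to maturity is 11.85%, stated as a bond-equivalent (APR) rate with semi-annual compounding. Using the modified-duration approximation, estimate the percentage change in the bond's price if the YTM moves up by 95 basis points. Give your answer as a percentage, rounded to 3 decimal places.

-2.586%

Periodic yield y = 0.05925. Modified duration first:
  t   CF        PV=CF/(1+0.05925)^t    t·PV
  1        13.75        12.9809        12.9809
  2        13.75        12.2548        24.5096
  3        13.75        11.5693        34.7079
  4        13.75        10.9222        43.6887
  5        13.75        10.3112        51.5561
  6     1,013.75       717.6952     4,306.1711
  Σ                    775.7336     4,473.6143
P = 775.7336; D_Mac = 5.76695 half-year periods = 2.88347 yrs; D_mod = 2.88347/(1+0.05925) = 2.72218 yrs.
ΔP/P ≈ -D_mod · Δy = -2.72218 × (+0.0095) = -0.025861 = -2.5861%.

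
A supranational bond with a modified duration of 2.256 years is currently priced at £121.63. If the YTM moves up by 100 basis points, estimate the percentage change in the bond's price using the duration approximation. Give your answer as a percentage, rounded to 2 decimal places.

Duration approximation: ΔP/P ≈ -D_mod · Δy = -2.256 × (+0.01) = -0.022560.
As a percentage: -2.2560%.

-2.26%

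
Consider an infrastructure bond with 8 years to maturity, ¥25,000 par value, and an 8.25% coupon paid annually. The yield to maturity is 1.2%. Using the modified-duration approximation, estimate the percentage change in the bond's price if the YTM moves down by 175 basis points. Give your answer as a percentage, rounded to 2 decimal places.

Periodic yield y = 0.012. Modified duration first:
  t   CF        PV=CF/(1+0.012)^t    t·PV
  1     2,062.50     2,038.0435     2,038.0435
  2     2,062.50     2,013.8770     4,027.7539
  3     2,062.50     1,989.9970     5,969.9910
  4     2,062.50     1,966.4002     7,865.6008
  5     2,062.50     1,943.0832     9,715.4160
  6     2,062.50     1,920.0427    11,520.2561
  7     2,062.50     1,897.2754    13,280.9276
  8    27,062.50    24,599.3603   196,794.8825
  Σ                 38,368.0792   251,212.8712
P = 38,368.0792; D_Mac = 6.54744 yrs; D_mod = 6.54744/(1+0.012) = 6.46981 yrs.
ΔP/P ≈ -D_mod · Δy = -6.46981 × (-0.0175) = +0.113222 = +11.3222%.

+11.32%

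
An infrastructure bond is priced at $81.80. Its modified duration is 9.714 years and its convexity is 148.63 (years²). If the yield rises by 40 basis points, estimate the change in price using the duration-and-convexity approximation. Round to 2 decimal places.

-$3.08

Duration effect: -D_mod·Δy = -9.714 × (+0.004) = -0.038856
Convexity effect: ½·C·(Δy)² = 0.5 × 148.63 × (0.004)² = +0.00118904
ΔP/P ≈ -0.038856 + 0.00118904 = -0.03766696
ΔP ≈ 81.80 × (-0.03766696) = -3.081157328.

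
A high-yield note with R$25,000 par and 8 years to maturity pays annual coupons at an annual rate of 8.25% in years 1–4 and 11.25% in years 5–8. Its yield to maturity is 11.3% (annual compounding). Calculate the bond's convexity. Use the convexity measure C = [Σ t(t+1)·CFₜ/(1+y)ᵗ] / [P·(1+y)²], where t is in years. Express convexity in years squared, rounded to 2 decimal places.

39.07

With y = 0.113:
  t   CF        PV=CF/(1+0.113)^t    t·PV        t(t+1)·PV
  1     2,062.50     1,853.0997     1,853.0997       3,706.1995
  2     2,062.50     1,664.9593     3,329.9187       9,989.7560
  3     2,062.50     1,495.9203     4,487.7610      17,951.0440
  4     2,062.50     1,344.0434     5,376.1737      26,880.8685
  5     2,812.50     1,646.7084     8,233.5422      49,401.2530
  6     2,812.50     1,479.5224     8,877.1344      62,139.9408
  7     2,812.50     1,329.3103     9,305.1723      74,441.3787
  8    27,812.50    11,810.7836    94,486.2691     850,376.4218
  Σ                 22,624.3476   135,949.0711   1,094,886.8621
P = 22,624.3476.
Convexity = Σ t(t+1)·PV / [P·(1+y)²] = 1,094,886.8621 / (22,624.3476 × 1.238769) = 39.06635.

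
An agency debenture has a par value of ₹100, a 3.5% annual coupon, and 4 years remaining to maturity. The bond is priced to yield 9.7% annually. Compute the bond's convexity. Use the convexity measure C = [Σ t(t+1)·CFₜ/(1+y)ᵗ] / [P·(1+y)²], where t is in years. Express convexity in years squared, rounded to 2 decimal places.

15.38

With y = 0.097:
  t   CF        PV=CF/(1+0.097)^t    t·PV        t(t+1)·PV
  1         3.50         3.1905         3.1905           6.3810
  2         3.50         2.9084         5.8168          17.4504
  3         3.50         2.6512         7.9537          31.8148
  4       103.50        71.4684       285.8735       1,429.3673
  Σ                     80.2185       302.8345       1,485.0136
P = 80.2185.
Convexity = Σ t(t+1)·PV / [P·(1+y)²] = 1,485.0136 / (80.2185 × 1.203409) = 15.38305.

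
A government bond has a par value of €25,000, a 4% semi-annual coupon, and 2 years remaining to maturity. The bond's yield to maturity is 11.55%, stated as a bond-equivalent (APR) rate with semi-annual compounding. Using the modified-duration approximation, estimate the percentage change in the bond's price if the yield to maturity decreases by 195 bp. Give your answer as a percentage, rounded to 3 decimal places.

Periodic yield y = 0.05775. Modified duration first:
  t   CF        PV=CF/(1+0.05775)^t    t·PV
  1       500.00       472.7015       472.7015
  2       500.00       446.8934       893.7868
  3       500.00       422.4943     1,267.4830
  4    25,500.00    20,370.7981    81,483.1924
  Σ                 21,712.8873    84,117.1637
P = 21,712.8873; D_Mac = 3.87407 half-year periods = 1.93703 yrs; D_mod = 1.93703/(1+0.05775) = 1.83128 yrs.
ΔP/P ≈ -D_mod · Δy = -1.83128 × (-0.0195) = +0.035710 = +3.5710%.

+3.571%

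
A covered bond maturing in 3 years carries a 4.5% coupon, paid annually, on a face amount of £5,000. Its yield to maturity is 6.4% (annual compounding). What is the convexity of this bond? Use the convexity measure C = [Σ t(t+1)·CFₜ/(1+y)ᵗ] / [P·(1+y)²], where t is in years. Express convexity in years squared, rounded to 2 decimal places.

With y = 0.064:
  t   CF        PV=CF/(1+0.064)^t    t·PV        t(t+1)·PV
  1       225.00       211.4662       211.4662         422.9323
  2       225.00       198.7464       397.4928       1,192.4784
  3     5,225.00     4,337.7190    13,013.1569      52,052.6275
  Σ                  4,747.9315    13,622.1158      53,668.0382
P = 4,747.9315.
Convexity = Σ t(t+1)·PV / [P·(1+y)²] = 53,668.0382 / (4,747.9315 × 1.132096) = 9.98454.

9.98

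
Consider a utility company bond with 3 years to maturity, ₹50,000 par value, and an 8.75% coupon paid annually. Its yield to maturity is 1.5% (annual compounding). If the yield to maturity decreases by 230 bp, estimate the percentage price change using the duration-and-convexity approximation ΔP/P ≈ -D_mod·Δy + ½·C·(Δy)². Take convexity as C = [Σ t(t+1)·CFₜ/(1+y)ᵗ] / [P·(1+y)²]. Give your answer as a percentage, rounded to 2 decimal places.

With y = 0.015:
  t   CF        PV=CF/(1+0.015)^t    t·PV        t(t+1)·PV
  1     4,375.00     4,310.3448     4,310.3448       8,620.6897
  2     4,375.00     4,246.6452     8,493.2903      25,479.8709
  3    54,375.00    51,999.7365   155,999.2096     623,996.8384
  Σ                 60,556.7265   168,802.8447     658,097.3990
P = 60,556.7265; D_Mac = 2.78752 yrs; D_mod = 2.74632 yrs; C = 10.54862.
Duration effect: -2.74632 × (-0.023) = +0.063165
Convexity effect: 0.5 × 10.54862 × (-0.023)² = +0.0027901
ΔP/P ≈ +0.063165 + 0.0027901 = +0.065955 = +6.5955%.

+6.60%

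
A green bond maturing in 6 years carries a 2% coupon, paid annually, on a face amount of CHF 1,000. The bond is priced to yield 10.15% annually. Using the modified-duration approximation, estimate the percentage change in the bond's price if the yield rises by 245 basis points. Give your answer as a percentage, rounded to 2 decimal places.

-12.52%

Periodic yield y = 0.1015. Modified duration first:
  t   CF        PV=CF/(1+0.1015)^t    t·PV
  1        20.00        18.1571        18.1571
  2        20.00        16.4839        32.9679
  3        20.00        14.9650        44.8950
  4        20.00        13.5860        54.3440
  5        20.00        12.3341        61.6705
  6     1,020.00       571.0750     3,426.4501
  Σ                    646.6011     3,638.4846
P = 646.6011; D_Mac = 5.62709 yrs; D_mod = 5.62709/(1+0.1015) = 5.10857 yrs.
ΔP/P ≈ -D_mod · Δy = -5.10857 × (+0.0245) = -0.125160 = -12.5160%.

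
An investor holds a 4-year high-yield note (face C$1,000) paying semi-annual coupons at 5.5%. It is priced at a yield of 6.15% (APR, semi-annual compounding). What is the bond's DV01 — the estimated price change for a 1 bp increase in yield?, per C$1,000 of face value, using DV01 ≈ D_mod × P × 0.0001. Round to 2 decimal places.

C$0.35

Periodic yield y = 0.03075.
  t   CF        PV=CF/(1+0.03075)^t    t·PV
  1        27.50        26.6796        26.6796
  2        27.50        25.8837        51.7674
  3        27.50        25.1115        75.3345
  4        27.50        24.3624        97.4494
  5        27.50        23.6356       118.1778
  6        27.50        22.9305       137.5827
  7        27.50        22.2464       155.7246
  8     1,027.50       806.4085     6,451.2678
  Σ                    977.2580     7,113.9839
P = 977.2580; D_Mac = 7.27953 half-year periods = 3.63977 yrs; D_mod = 3.53118 yrs.
DV01 ≈ 3.53118 × 977.2580 × 0.0001 = 0.345088.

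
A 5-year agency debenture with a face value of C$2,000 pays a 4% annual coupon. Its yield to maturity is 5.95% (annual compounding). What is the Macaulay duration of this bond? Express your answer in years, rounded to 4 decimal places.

4.6111 years

Periodic yield y = 0.0595. Discount each cash flow and weight by its year:
  t   CF        PV=CF/(1+0.0595)^t    t·PV
  1        80.00        75.5073        75.5073
  2        80.00        71.2669       142.5339
  3        80.00        67.2647       201.7941
  4        80.00        63.4872       253.9488
  5     2,080.00     1,557.9680     7,789.8399
  Σ                  1,835.4941     8,463.6239
Price P = Σ PV = 1,835.4941.
Macaulay duration = Σ(t·PV) / P = 8,463.6239 / 1,835.4941 = 4.61109 years.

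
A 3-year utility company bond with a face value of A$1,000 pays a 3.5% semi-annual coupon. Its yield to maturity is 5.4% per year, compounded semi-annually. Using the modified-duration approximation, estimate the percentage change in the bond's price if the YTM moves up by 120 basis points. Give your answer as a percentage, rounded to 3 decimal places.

-3.353%

Periodic yield y = 0.027. Modified duration first:
  t   CF        PV=CF/(1+0.027)^t    t·PV
  1        17.50        17.0399        17.0399
  2        17.50        16.5919        33.1839
  3        17.50        16.1557        48.4672
  4        17.50        15.7310        62.9240
  5        17.50        15.3174        76.5871
  6     1,017.50       867.1850     5,203.1100
  Σ                    948.0210     5,441.3121
P = 948.0210; D_Mac = 5.73965 half-year periods = 2.86983 yrs; D_mod = 2.86983/(1+0.027) = 2.79438 yrs.
ΔP/P ≈ -D_mod · Δy = -2.79438 × (+0.012) = -0.033533 = -3.3533%.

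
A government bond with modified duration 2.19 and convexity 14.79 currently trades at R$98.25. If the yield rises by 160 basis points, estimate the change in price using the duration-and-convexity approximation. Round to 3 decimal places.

-R$3.257

Duration effect: -D_mod·Δy = -2.19 × (+0.016) = -0.035040
Convexity effect: ½·C·(Δy)² = 0.5 × 14.79 × (0.016)² = +0.00189312
ΔP/P ≈ -0.035040 + 0.00189312 = -0.03314688
ΔP ≈ 98.25 × (-0.03314688) = -3.25668096.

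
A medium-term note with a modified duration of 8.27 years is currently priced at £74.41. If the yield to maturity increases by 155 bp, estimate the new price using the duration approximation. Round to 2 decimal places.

Duration approximation: ΔP/P ≈ -D_mod · Δy = -8.27 × (+0.0155) = -0.128185.
New price ≈ 74.41 × (1 - 0.128185) = 64.87175415.

£64.87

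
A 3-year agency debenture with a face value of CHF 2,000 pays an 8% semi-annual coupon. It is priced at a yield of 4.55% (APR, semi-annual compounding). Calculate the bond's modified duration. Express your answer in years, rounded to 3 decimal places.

Periodic yield y = 0.02275. First find Macaulay duration:
  t   CF        PV=CF/(1+0.02275)^t    t·PV
  1        80.00        78.2205        78.2205
  2        80.00        76.4806       152.9611
  3        80.00        74.7793       224.3380
  4        80.00        73.1159       292.4637
  5        80.00        71.4895       357.4477
  6     2,080.00     1,817.3828    10,904.2966
  Σ                  2,191.4686    12,009.7276
P = 2,191.4686; Macaulay duration = 12,009.7276 / 2,191.4686 = 5.48022 half-year periods = 2.74011 years.
Modified duration = D_Mac / (1 + y) = 2.74011 / 1.02275 = 2.67916 years.

2.679 years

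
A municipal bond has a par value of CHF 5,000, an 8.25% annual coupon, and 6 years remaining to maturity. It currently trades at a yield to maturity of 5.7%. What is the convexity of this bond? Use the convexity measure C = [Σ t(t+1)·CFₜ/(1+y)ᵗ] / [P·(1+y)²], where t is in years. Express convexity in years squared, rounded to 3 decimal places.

29.583

With y = 0.057:
  t   CF        PV=CF/(1+0.057)^t    t·PV        t(t+1)·PV
  1       412.50       390.2554       390.2554         780.5109
  2       412.50       369.2104       738.4209       2,215.2627
  3       412.50       349.3003     1,047.9010       4,191.6039
  4       412.50       330.4639     1,321.8555       6,609.2777
  5       412.50       312.6432     1,563.2161       9,379.2966
  6     5,412.50     3,881.0388    23,286.2329     163,003.6300
  Σ                  5,632.9121    28,347.8818     186,179.5817
P = 5,632.9121.
Convexity = Σ t(t+1)·PV / [P·(1+y)²] = 186,179.5817 / (5,632.9121 × 1.117249) = 29.58347.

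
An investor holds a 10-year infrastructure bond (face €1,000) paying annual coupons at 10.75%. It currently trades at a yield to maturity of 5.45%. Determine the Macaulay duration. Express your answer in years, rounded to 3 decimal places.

7.137 years

Periodic yield y = 0.0545. Discount each cash flow and weight by its year:
  t   CF        PV=CF/(1+0.0545)^t    t·PV
  1       107.50       101.9440       101.9440
  2       107.50        96.6752       193.3505
  3       107.50        91.6788       275.0363
  4       107.50        86.9405       347.7620
  5       107.50        82.4471       412.2357
  6       107.50        78.1860       469.1160
  7       107.50        74.1451       519.0156
  8       107.50        70.3130       562.5042
  9       107.50        66.6790       600.1112
  10    1,107.50       651.4452     6,514.4521
  Σ                  1,400.4540     9,995.5275
Price P = Σ PV = 1,400.4540.
Macaulay duration = Σ(t·PV) / P = 9,995.5275 / 1,400.4540 = 7.13735 years.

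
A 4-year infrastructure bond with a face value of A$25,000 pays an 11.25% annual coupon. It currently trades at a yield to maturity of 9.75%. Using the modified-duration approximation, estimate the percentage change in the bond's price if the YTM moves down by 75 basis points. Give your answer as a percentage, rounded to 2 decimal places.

+2.36%

Periodic yield y = 0.0975. Modified duration first:
  t   CF        PV=CF/(1+0.0975)^t    t·PV
  1     2,812.50     2,562.6424     2,562.6424
  2     2,812.50     2,334.9817     4,669.9633
  3     2,812.50     2,127.5459     6,382.6378
  4    27,812.50    19,169.9912    76,679.9647
  Σ                 26,195.1611    90,295.2081
P = 26,195.1611; D_Mac = 3.44702 yrs; D_mod = 3.44702/(1+0.0975) = 3.14079 yrs.
ΔP/P ≈ -D_mod · Δy = -3.14079 × (-0.0075) = +0.023556 = +2.3556%.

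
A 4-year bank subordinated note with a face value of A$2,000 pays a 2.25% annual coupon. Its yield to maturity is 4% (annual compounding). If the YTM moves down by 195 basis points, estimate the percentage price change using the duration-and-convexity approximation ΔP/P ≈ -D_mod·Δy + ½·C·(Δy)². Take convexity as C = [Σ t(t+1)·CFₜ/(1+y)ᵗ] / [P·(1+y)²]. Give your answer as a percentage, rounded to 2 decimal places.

+7.58%

With y = 0.04:
  t   CF        PV=CF/(1+0.04)^t    t·PV        t(t+1)·PV
  1        45.00        43.2692        43.2692          86.5385
  2        45.00        41.6050        83.2101         249.6302
  3        45.00        40.0048       120.0145         480.0580
  4     2,045.00     1,748.0746     6,992.2983      34,961.4914
  Σ                  1,872.9537     7,238.7921      35,777.7181
P = 1,872.9537; D_Mac = 3.86491 yrs; D_mod = 3.71626 yrs; C = 17.66115.
Duration effect: -3.71626 × (-0.0195) = +0.072467
Convexity effect: 0.5 × 17.66115 × (-0.0195)² = +0.0033578
ΔP/P ≈ +0.072467 + 0.0033578 = +0.075825 = +7.5825%.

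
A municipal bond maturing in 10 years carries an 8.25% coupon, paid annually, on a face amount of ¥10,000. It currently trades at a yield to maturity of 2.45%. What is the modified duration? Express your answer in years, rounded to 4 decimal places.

Periodic yield y = 0.0245. First find Macaulay duration:
  t   CF        PV=CF/(1+0.0245)^t    t·PV
  1       825.00       805.2709       805.2709
  2       825.00       786.0135     1,572.0271
  3       825.00       767.2167     2,301.6502
  4       825.00       748.8694     2,995.4777
  5       825.00       730.9609     3,654.8044
  6       825.00       713.4806     4,280.8836
  7       825.00       696.4184     4,874.9285
  8       825.00       679.7641     5,438.1131
  9       825.00       663.5082     5,971.5737
  10   10,825.00     8,497.8347    84,978.3467
  Σ                 15,089.3374   116,873.0758
P = 15,089.3374; Macaulay duration = 116,873.0758 / 15,089.3374 = 7.74541 years.
Modified duration = D_Mac / (1 + y) = 7.74541 / 1.0245 = 7.56018 years.

7.5602 years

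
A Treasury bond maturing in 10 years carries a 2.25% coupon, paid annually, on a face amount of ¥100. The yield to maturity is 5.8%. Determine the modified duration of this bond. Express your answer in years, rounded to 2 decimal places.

8.39 years

Periodic yield y = 0.058. First find Macaulay duration:
  t   CF        PV=CF/(1+0.058)^t    t·PV
  1         2.25         2.1267         2.1267
  2         2.25         2.0101         4.0201
  3         2.25         1.8999         5.6996
  4         2.25         1.7957         7.1829
  5         2.25         1.6973         8.4864
  6         2.25         1.6042         9.6254
  7         2.25         1.5163        10.6140
  8         2.25         1.4332        11.4653
  9         2.25         1.3546        12.1914
  10      102.25        58.1844       581.8441
  Σ                     73.6223       653.2561
P = 73.6223; Macaulay duration = 653.2561 / 73.6223 = 8.87307 years.
Modified duration = D_Mac / (1 + y) = 8.87307 / 1.058 = 8.38665 years.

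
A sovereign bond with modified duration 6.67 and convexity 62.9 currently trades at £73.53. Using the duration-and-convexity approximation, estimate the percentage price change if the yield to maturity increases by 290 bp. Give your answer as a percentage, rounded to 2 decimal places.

-16.70%

Duration effect: -D_mod·Δy = -6.67 × (+0.029) = -0.193430
Convexity effect: ½·C·(Δy)² = 0.5 × 62.9 × (0.029)² = +0.02644945
ΔP/P ≈ -0.193430 + 0.02644945 = -0.16698055
= -16.698055%.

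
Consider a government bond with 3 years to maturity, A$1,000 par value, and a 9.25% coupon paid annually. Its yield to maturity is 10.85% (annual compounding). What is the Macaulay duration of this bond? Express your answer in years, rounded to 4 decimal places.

2.7479 years

Periodic yield y = 0.1085. Discount each cash flow and weight by its year:
  t   CF        PV=CF/(1+0.1085)^t    t·PV
  1        92.50        83.4461        83.4461
  2        92.50        75.2784       150.5568
  3     1,092.50       802.0738     2,406.2215
  Σ                    960.7983     2,640.2244
Price P = Σ PV = 960.7983.
Macaulay duration = Σ(t·PV) / P = 2,640.2244 / 960.7983 = 2.74795 years.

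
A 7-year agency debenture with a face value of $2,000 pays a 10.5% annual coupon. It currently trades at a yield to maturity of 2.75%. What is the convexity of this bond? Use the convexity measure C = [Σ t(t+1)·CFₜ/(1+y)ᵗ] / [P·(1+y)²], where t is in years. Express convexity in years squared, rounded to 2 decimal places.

39.18

With y = 0.0275:
  t   CF        PV=CF/(1+0.0275)^t    t·PV        t(t+1)·PV
  1       210.00       204.3796       204.3796         408.7591
  2       210.00       198.9095       397.8191       1,193.4573
  3       210.00       193.5859       580.7578       2,323.0312
  4       210.00       188.4048       753.6192       3,768.0961
  5       210.00       183.3623       916.8117       5,500.8702
  6       210.00       178.4548     1,070.7290       7,495.1029
  7     2,210.00     1,827.7612    12,794.3286     102,354.6286
  Σ                  2,974.8582    16,718.4450     123,043.9455
P = 2,974.8582.
Convexity = Σ t(t+1)·PV / [P·(1+y)²] = 123,043.9455 / (2,974.8582 × 1.055756) = 39.17692.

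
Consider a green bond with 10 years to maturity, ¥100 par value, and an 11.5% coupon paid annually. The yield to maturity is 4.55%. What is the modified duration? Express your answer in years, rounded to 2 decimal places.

Periodic yield y = 0.0455. First find Macaulay duration:
  t   CF        PV=CF/(1+0.0455)^t    t·PV
  1        11.50        10.9995        10.9995
  2        11.50        10.5208        21.0416
  3        11.50        10.0630        30.1889
  4        11.50         9.6250        38.5001
  5        11.50         9.2061        46.0307
  6        11.50         8.8055        52.8330
  7        11.50         8.4223        58.9559
  8        11.50         8.0557        64.4459
  9        11.50         7.7052        69.3464
  10      111.50        71.4553       714.5531
  Σ                    154.8584     1,106.8952
P = 154.8584; Macaulay duration = 1,106.8952 / 154.8584 = 7.14779 years.
Modified duration = D_Mac / (1 + y) = 7.14779 / 1.0455 = 6.83672 years.

6.84 years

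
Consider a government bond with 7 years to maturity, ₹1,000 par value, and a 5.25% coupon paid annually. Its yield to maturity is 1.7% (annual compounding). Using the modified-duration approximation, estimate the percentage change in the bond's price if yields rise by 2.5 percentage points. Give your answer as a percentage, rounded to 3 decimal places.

Periodic yield y = 0.017. Modified duration first:
  t   CF        PV=CF/(1+0.017)^t    t·PV
  1        52.50        51.6224        51.6224
  2        52.50        50.7595       101.5190
  3        52.50        49.9110       149.7331
  4        52.50        49.0767       196.3069
  5        52.50        48.2564       241.2818
  6        52.50        47.4497       284.6983
  7     1,052.50       935.3528     6,547.4693
  Σ                  1,232.4285     7,572.6308
P = 1,232.4285; D_Mac = 6.14448 yrs; D_mod = 6.14448/(1+0.017) = 6.04177 yrs.
ΔP/P ≈ -D_mod · Δy = -6.04177 × (+0.025) = -0.151044 = -15.1044%.

-15.104%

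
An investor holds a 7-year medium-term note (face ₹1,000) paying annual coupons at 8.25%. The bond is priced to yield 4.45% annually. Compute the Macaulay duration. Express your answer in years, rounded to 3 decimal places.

Periodic yield y = 0.0445. Discount each cash flow and weight by its year:
  t   CF        PV=CF/(1+0.0445)^t    t·PV
  1        82.50        78.9852        78.9852
  2        82.50        75.6201       151.2401
  3        82.50        72.3983       217.1950
  4        82.50        69.3139       277.2555
  5        82.50        66.3608       331.8041
  6        82.50        63.5336       381.2014
  7     1,082.50       798.1211     5,586.8477
  Σ                  1,224.3329     7,024.5291
Price P = Σ PV = 1,224.3329.
Macaulay duration = Σ(t·PV) / P = 7,024.5291 / 1,224.3329 = 5.73743 years.

5.737 years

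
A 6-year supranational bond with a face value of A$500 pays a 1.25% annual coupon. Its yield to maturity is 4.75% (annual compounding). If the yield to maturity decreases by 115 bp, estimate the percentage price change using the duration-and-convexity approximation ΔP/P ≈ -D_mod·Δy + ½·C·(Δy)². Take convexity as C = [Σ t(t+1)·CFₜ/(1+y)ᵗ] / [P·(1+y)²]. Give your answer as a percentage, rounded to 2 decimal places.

+6.60%

With y = 0.0475:
  t   CF        PV=CF/(1+0.0475)^t    t·PV        t(t+1)·PV
  1         6.25         5.9666         5.9666          11.9332
  2         6.25         5.6960        11.3921          34.1762
  3         6.25         5.4377        16.3132          65.2528
  4         6.25         5.1912        20.7646         103.8231
  5         6.25         4.9558        24.7788         148.6727
  6       506.25       383.2135     2,299.2812      16,094.9687
  Σ                    410.4608     2,378.4965      16,458.8266
P = 410.4608; D_Mac = 5.79470 yrs; D_mod = 5.53193 yrs; C = 36.54426.
Duration effect: -5.53193 × (-0.0115) = +0.063617
Convexity effect: 0.5 × 36.54426 × (-0.0115)² = +0.0024165
ΔP/P ≈ +0.063617 + 0.0024165 = +0.066034 = +6.6034%.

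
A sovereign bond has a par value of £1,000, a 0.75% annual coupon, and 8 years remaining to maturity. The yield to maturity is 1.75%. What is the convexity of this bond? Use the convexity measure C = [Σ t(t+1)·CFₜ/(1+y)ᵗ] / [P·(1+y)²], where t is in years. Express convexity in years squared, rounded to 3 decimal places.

67.059

With y = 0.0175:
  t   CF        PV=CF/(1+0.0175)^t    t·PV        t(t+1)·PV
  1         7.50         7.3710         7.3710          14.7420
  2         7.50         7.2442        14.4885          43.4654
  3         7.50         7.1196        21.3589          85.4357
  4         7.50         6.9972        27.9888         139.9438
  5         7.50         6.8768        34.3842         206.3053
  6         7.50         6.7586        40.5514         283.8599
  7         7.50         6.6423        46.4963         371.9704
  8     1,007.50       876.9397     7,015.5173      63,139.6555
  Σ                    925.9495     7,208.1564      64,285.3780
P = 925.9495.
Convexity = Σ t(t+1)·PV / [P·(1+y)²] = 64,285.3780 / (925.9495 × 1.035306) = 67.05885.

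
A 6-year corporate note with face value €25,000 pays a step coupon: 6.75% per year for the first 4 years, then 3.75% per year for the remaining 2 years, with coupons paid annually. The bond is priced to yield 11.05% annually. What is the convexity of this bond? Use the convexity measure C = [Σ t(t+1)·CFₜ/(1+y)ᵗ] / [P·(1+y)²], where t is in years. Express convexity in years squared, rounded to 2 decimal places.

26.70

With y = 0.1105:
  t   CF        PV=CF/(1+0.1105)^t    t·PV        t(t+1)·PV
  1     1,687.50     1,519.5858     1,519.5858       3,039.1715
  2     1,687.50     1,368.3798     2,736.7596       8,210.2788
  3     1,687.50     1,232.2195     3,696.6586      14,786.6345
  4     1,687.50     1,109.6079     4,438.4315      22,192.1575
  5       937.50       555.1092     2,775.5462      16,653.2774
  6    25,937.50    13,829.8267    82,978.9600     580,852.7197
  Σ                 19,614.7289    98,145.9417     645,734.2395
P = 19,614.7289.
Convexity = Σ t(t+1)·PV / [P·(1+y)²] = 645,734.2395 / (19,614.7289 × 1.233210) = 26.69527.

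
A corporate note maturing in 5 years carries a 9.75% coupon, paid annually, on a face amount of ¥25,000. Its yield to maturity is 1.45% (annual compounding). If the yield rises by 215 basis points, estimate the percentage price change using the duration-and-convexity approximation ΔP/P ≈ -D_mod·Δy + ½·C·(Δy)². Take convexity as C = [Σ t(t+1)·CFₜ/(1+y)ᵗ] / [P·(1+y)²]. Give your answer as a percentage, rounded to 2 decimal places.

With y = 0.0145:
  t   CF        PV=CF/(1+0.0145)^t    t·PV        t(t+1)·PV
  1     2,437.50     2,402.6614     2,402.6614       4,805.3228
  2     2,437.50     2,368.3208     4,736.6415      14,209.9246
  3     2,437.50     2,334.4709     7,003.4128      28,013.6512
  4     2,437.50     2,301.1049     9,204.4196      46,022.0982
  5    27,437.50    25,531.9674   127,659.8369     765,959.0211
  Σ                 34,938.5254   151,006.9722     859,010.0178
P = 34,938.5254; D_Mac = 4.32208 yrs; D_mod = 4.26030 yrs; C = 23.88854.
Duration effect: -4.26030 × (+0.0215) = -0.091596
Convexity effect: 0.5 × 23.88854 × (0.0215)² = +0.0055212
ΔP/P ≈ -0.091596 + 0.0055212 = -0.086075 = -8.6075%.

-8.61%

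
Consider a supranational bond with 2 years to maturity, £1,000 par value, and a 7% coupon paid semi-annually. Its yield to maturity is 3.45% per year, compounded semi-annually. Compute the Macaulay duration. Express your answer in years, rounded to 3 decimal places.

Periodic yield y = 0.01725. Discount each cash flow and weight by its period:
  t   CF        PV=CF/(1+0.01725)^t    t·PV
  1        35.00        34.4065        34.4065
  2        35.00        33.8230        67.6461
  3        35.00        33.2495        99.7485
  4     1,035.00       966.5616     3,866.2466
  Σ                  1,068.0407     4,068.0476
Price P = Σ PV = 1,068.0407.
Macaulay duration = Σ(t·PV) / P = 4,068.0476 / 1,068.0407 = 3.80889 half-year periods.
In years: 3.80889 / 2 = 1.90444 years.

1.904 years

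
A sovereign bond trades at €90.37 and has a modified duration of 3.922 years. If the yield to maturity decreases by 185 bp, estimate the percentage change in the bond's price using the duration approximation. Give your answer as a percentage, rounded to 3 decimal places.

+7.256%

Duration approximation: ΔP/P ≈ -D_mod · Δy = -3.922 × (-0.0185) = +0.072557.
As a percentage: +7.2557%.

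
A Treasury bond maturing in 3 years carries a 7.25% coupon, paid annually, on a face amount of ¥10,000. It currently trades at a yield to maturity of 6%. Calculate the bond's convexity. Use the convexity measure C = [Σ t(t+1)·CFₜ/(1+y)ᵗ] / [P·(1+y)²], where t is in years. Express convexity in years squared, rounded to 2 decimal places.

With y = 0.06:
  t   CF        PV=CF/(1+0.06)^t    t·PV        t(t+1)·PV
  1       725.00       683.9623       683.9623       1,367.9245
  2       725.00       645.2474     1,290.4948       3,871.4845
  3    10,725.00     9,004.9168    27,014.7504     108,059.0017
  Σ                 10,334.1265    28,989.2075     113,298.4108
P = 10,334.1265.
Convexity = Σ t(t+1)·PV / [P·(1+y)²] = 113,298.4108 / (10,334.1265 × 1.123600) = 9.75749.

9.76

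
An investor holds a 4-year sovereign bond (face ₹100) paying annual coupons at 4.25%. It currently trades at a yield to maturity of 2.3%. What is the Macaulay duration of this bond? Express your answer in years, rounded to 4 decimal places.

3.7713 years

Periodic yield y = 0.023. Discount each cash flow and weight by its year:
  t   CF        PV=CF/(1+0.023)^t    t·PV
  1         4.25         4.1544         4.1544
  2         4.25         4.0610         8.1221
  3         4.25         3.9697        11.9092
  4       104.25        95.1861       380.7444
  Σ                    107.3713       404.9302
Price P = Σ PV = 107.3713.
Macaulay duration = Σ(t·PV) / P = 404.9302 / 107.3713 = 3.77131 years.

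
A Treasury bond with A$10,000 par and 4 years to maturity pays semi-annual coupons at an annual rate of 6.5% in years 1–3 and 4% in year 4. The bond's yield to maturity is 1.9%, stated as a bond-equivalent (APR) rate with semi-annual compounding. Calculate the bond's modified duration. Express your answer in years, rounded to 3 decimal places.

Periodic yield y = 0.0095. First find Macaulay duration:
  t   CF        PV=CF/(1+0.0095)^t    t·PV
  1       325.00       321.9416       321.9416
  2       325.00       318.9119       637.8238
  3       325.00       315.9107       947.7322
  4       325.00       312.9378     1,251.7513
  5       325.00       309.9929     1,549.9645
  6       325.00       307.0757     1,842.4541
  7       200.00       187.1913     1,310.3393
  8    10,200.00     9,456.9172    75,655.3374
  Σ                 11,530.8791    83,517.3442
P = 11,530.8791; Macaulay duration = 83,517.3442 / 11,530.8791 = 7.24293 half-year periods = 3.62146 years.
Modified duration = D_Mac / (1 + y) = 3.62146 / 1.0095 = 3.58738 years.

3.587 years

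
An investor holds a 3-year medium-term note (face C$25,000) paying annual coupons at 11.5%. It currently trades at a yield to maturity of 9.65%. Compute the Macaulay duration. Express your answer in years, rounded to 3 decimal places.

2.708 years

Periodic yield y = 0.0965. Discount each cash flow and weight by its year:
  t   CF        PV=CF/(1+0.0965)^t    t·PV
  1     2,875.00     2,621.9790     2,621.9790
  2     2,875.00     2,391.2257     4,782.4515
  3    27,875.00    21,144.0885    63,432.2655
  Σ                 26,157.2933    70,836.6960
Price P = Σ PV = 26,157.2933.
Macaulay duration = Σ(t·PV) / P = 70,836.6960 / 26,157.2933 = 2.70810 years.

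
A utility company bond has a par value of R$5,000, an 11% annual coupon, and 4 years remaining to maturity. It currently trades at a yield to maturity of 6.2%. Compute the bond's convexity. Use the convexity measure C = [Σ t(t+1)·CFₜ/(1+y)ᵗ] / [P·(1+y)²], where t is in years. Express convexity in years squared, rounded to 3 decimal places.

14.717

With y = 0.062:
  t   CF        PV=CF/(1+0.062)^t    t·PV        t(t+1)·PV
  1       550.00       517.8908       517.8908       1,035.7815
  2       550.00       487.6561       975.3122       2,925.9366
  3       550.00       459.1865     1,377.5596       5,510.2384
  4     5,550.00     4,363.0975    17,452.3899      87,261.9496
  Σ                  5,827.8309    20,323.1525      96,733.9061
P = 5,827.8309.
Convexity = Σ t(t+1)·PV / [P·(1+y)²] = 96,733.9061 / (5,827.8309 × 1.127844) = 14.71712.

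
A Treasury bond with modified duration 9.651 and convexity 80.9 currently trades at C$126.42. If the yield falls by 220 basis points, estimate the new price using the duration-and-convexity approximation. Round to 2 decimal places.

Duration effect: -D_mod·Δy = -9.651 × (-0.022) = +0.212322
Convexity effect: ½·C·(Δy)² = 0.5 × 80.9 × (-0.022)² = +0.0195778
ΔP/P ≈ +0.212322 + 0.0195778 = +0.2318998
New price ≈ 126.42 × (1 + 0.2318998) = 155.736772716.

C$155.74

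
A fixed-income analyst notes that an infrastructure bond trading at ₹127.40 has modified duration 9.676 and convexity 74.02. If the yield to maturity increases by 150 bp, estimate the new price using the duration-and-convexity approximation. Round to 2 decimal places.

₹109.97

Duration effect: -D_mod·Δy = -9.676 × (+0.015) = -0.145140
Convexity effect: ½·C·(Δy)² = 0.5 × 74.02 × (0.015)² = +0.00832725
ΔP/P ≈ -0.145140 + 0.00832725 = -0.13681275
New price ≈ 127.40 × (1 - 0.13681275) = 109.97005565.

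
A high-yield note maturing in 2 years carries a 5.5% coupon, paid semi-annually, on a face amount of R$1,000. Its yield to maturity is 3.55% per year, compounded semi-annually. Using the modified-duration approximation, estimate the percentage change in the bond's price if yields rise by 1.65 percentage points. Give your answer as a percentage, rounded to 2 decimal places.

-3.12%

Periodic yield y = 0.01775. Modified duration first:
  t   CF        PV=CF/(1+0.01775)^t    t·PV
  1        27.50        27.0204        27.0204
  2        27.50        26.5491        53.0983
  3        27.50        26.0861        78.2583
  4     1,027.50       957.6733     3,830.6933
  Σ                  1,037.3290     3,989.0703
P = 1,037.3290; D_Mac = 3.84552 half-year periods = 1.92276 yrs; D_mod = 1.92276/(1+0.01775) = 1.88923 yrs.
ΔP/P ≈ -D_mod · Δy = -1.88923 × (+0.0165) = -0.031172 = -3.1172%.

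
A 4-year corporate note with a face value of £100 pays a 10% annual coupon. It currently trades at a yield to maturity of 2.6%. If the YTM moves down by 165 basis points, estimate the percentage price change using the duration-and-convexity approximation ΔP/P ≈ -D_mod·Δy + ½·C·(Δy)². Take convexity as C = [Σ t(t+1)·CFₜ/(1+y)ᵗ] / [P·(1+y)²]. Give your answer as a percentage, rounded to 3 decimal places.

+5.929%

With y = 0.026:
  t   CF        PV=CF/(1+0.026)^t    t·PV        t(t+1)·PV
  1        10.00         9.7466         9.7466          19.4932
  2        10.00         9.4996        18.9992          56.9976
  3        10.00         9.2589        27.7766         111.1064
  4       110.00        99.2666       397.0665       1,985.3324
  Σ                    127.7717       453.5889       2,172.9296
P = 127.7717; D_Mac = 3.55000 yrs; D_mod = 3.46003 yrs; C = 16.15535.
Duration effect: -3.46003 × (-0.0165) = +0.057091
Convexity effect: 0.5 × 16.15535 × (-0.0165)² = +0.0021991
ΔP/P ≈ +0.057091 + 0.0021991 = +0.059290 = +5.9290%.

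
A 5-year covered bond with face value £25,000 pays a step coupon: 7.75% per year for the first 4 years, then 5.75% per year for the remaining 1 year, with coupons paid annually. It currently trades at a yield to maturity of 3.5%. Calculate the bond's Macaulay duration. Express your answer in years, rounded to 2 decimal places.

4.38 years

Periodic yield y = 0.035. Discount each cash flow and weight by its year:
  t   CF        PV=CF/(1+0.035)^t    t·PV
  1     1,937.50     1,871.9807     1,871.9807
  2     1,937.50     1,808.6770     3,617.3540
  3     1,937.50     1,747.5140     5,242.5420
  4     1,937.50     1,688.4193     6,753.6773
  5    26,437.50    22,259.6656   111,298.3280
  Σ                 29,376.2566   128,783.8819
Price P = Σ PV = 29,376.2566.
Macaulay duration = Σ(t·PV) / P = 128,783.8819 / 29,376.2566 = 4.38394 years.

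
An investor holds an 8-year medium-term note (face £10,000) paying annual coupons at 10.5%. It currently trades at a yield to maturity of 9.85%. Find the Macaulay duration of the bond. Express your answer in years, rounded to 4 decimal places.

5.8292 years

Periodic yield y = 0.0985. Discount each cash flow and weight by its year:
  t   CF        PV=CF/(1+0.0985)^t    t·PV
  1     1,050.00       955.8489       955.8489
  2     1,050.00       870.1401     1,740.2802
  3     1,050.00       792.1166     2,376.3498
  4     1,050.00       721.0893     2,884.3572
  5     1,050.00       656.4309     3,282.1543
  6     1,050.00       597.5702     3,585.4212
  7     1,050.00       543.9874     3,807.9121
  8    11,050.00     5,211.4886    41,691.9084
  Σ                 10,348.6719    60,324.2321
Price P = Σ PV = 10,348.6719.
Macaulay duration = Σ(t·PV) / P = 60,324.2321 / 10,348.6719 = 5.82918 years.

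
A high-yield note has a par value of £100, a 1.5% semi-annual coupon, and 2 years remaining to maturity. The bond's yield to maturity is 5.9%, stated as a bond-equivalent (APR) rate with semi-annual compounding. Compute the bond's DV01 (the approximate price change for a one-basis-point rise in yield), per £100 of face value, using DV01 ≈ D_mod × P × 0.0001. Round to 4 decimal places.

£0.0176

Periodic yield y = 0.0295.
  t   CF        PV=CF/(1+0.0295)^t    t·PV
  1         0.75         0.7285         0.7285
  2         0.75         0.7076         1.4153
  3         0.75         0.6874         2.0621
  4       100.75        89.6891       358.7564
  Σ                     91.8126       362.9622
P = 91.8126; D_Mac = 3.95329 half-year periods = 1.97665 yrs; D_mod = 1.92001 yrs.
DV01 ≈ 1.92001 × 91.8126 × 0.0001 = 0.017628.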